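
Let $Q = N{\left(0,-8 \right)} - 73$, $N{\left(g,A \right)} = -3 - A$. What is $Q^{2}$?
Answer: $4624$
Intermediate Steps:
$Q = -68$ ($Q = \left(-3 - -8\right) - 73 = \left(-3 + 8\right) - 73 = 5 - 73 = -68$)
$Q^{2} = \left(-68\right)^{2} = 4624$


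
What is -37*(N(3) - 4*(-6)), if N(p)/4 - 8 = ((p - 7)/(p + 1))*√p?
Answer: -2072 + 148*√3 ≈ -1815.7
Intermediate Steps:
N(p) = 32 + 4*√p*(-7 + p)/(1 + p) (N(p) = 32 + 4*(((p - 7)/(p + 1))*√p) = 32 + 4*(((-7 + p)/(1 + p))*√p) = 32 + 4*(√p*(-7 + p)/(1 + p)) = 32 + 4*√p*(-7 + p)/(1 + p))
-37*(N(3) - 4*(-6)) = -37*(4*(8 + 3^(3/2) - 7*√3 + 8*3)/(1 + 3) - 4*(-6)) = -37*(4*(8 + 3*√3 - 7*√3 + 24)/4 + 24) = -37*(4*(¼)*(32 - 4*√3) + 24) = -37*((32 - 4*√3) + 24) = -37*(56 - 4*√3) = -2072 + 148*√3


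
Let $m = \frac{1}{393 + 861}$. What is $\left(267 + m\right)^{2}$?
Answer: $\frac{112103762761}{1572516} \approx 71289.0$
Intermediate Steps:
$m = \frac{1}{1254} \approx 0.00079745$
$\left(267 + m\right)^{2} = \left(267 + \frac{1}{1254}\right)^{2} = \left(\frac{334819}{1254}\right)^{2} = \frac{112103762761}{1572516}$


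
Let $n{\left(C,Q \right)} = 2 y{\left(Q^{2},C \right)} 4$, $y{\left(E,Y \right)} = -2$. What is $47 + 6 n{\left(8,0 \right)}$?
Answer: $-49$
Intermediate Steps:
$n{\left(C,Q \right)} = -16$ ($n{\left(C,Q \right)} = 2 \left(-2\right) 4 = \left(-4\right) 4 = -16$)
$47 + 6 n{\left(8,0 \right)} = 47 + 6 \left(-16\right) = 47 - 96 = -49$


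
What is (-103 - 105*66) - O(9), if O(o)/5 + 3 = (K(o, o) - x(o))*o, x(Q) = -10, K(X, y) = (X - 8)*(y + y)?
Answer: -8278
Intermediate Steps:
K(X, y) = 2*y*(-8 + X) (K(X, y) = (-8 + X)*(2*y) = 2*y*(-8 + X))
O(o) = -15 + 5*o*(10 + 2*o*(-8 + o)) (O(o) = -15 + 5*((2*o*(-8 + o) - 1*(-10))*o) = -15 + 5*((2*o*(-8 + o) + 10)*o) = -15 + 5*((10 + 2*o*(-8 + o))*o) = -15 + 5*(o*(10 + 2*o*(-8 + o))) = -15 + 5*o*(10 + 2*o*(-8 + o)))
(-103 - 105*66) - O(9) = (-103 - 105*66) - (-15 + 50*9 + 10*9²*(-8 + 9)) = (-103 - 6930) - (-15 + 450 + 10*81*1) = -7033 - (-15 + 450 + 810) = -7033 - 1*1245 = -7033 - 1245 = -8278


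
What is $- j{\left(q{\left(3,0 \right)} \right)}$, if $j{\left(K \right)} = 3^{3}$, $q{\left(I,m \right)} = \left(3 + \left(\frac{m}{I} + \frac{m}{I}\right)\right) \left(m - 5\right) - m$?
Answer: $-27$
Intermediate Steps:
$q{\left(I,m \right)} = - m + \left(-5 + m\right) \left(3 + \frac{2 m}{I}\right)$ ($q{\left(I,m \right)} = \left(3 + \frac{2 m}{I}\right) \left(-5 + m\right) - m = \left(-5 + m\right) \left(3 + \frac{2 m}{I}\right) - m = - m + \left(-5 + m\right) \left(3 + \frac{2 m}{I}\right)$)
$j{\left(K \right)} = 27$
$- j{\left(q{\left(3,0 \right)} \right)} = \left(-1\right) 27 = -27$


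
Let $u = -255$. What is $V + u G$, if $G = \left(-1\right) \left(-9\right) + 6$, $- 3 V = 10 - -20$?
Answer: $-3835$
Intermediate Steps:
$V = -10$ ($V = - \frac{10 - -20}{3} = - \frac{10 + 20}{3} = \left(- \frac{1}{3}\right) 30 = -10$)
$G = 15$ ($G = 9 + 6 = 15$)
$V + u G = -10 - 3825 = -3835$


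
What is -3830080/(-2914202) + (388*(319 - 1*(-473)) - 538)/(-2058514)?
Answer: 1747579631001/1499731403957 ≈ 1.1653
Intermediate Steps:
-3830080/(-2914202) + (388*(319 - 1*(-473)) - 538)/(-2058514) = -3830080*(-1/2914202) + (388*(319 + 473) - 538)*(-1/2058514) = 1915040/1457101 + (388*792 - 538)*(-1/2058514) = 1915040/1457101 + (307296 - 538)*(-1/2058514) = 1915040/1457101 + 306758*(-1/2058514) = 1915040/1457101 - 153379/1029257 = 1747579631001/1499731403957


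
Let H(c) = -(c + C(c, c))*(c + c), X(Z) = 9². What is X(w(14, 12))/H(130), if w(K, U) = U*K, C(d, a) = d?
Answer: -81/67600 ≈ -0.0011982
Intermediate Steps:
w(K, U) = K*U
X(Z) = 81
H(c) = -4*c² (H(c) = -(c + c)*(c + c) = -2*c*2*c = -4*c²)
X(w(14, 12))/H(130) = 81/((-4*130²)) = 81/((-4*16900)) = 81/(-67600) = 81*(-1/67600) = -81/67600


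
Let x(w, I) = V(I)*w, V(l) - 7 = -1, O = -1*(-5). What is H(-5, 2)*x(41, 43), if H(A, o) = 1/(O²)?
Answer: 246/25 ≈ 9.8400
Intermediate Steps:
O = 5
H(A, o) = 1/25 (H(A, o) = 1/(5²) = 1/25)
V(l) = 6 (V(l) = 7 - 1 = 6)
x(w, I) = 6*w
H(-5, 2)*x(41, 43) = (6*41)/25 = (1/25)*246 = 246/25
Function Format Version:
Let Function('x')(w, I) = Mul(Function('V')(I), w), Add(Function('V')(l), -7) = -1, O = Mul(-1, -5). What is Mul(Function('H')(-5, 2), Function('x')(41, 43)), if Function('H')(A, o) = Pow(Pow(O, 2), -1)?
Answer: Rational(246, 25) ≈ 9.8400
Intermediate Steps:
O = 5
Function('H')(A, o) = Rational(1, 25) (Function('H')(A, o) = Pow(Pow(5, 2), -1) = Pow(25, -1) = Rational(1, 25))
Function('V')(l) = 6 (Function('V')(l) = Add(7, -1) = 6)
Function('x')(w, I) = Mul(6, w)
Mul(Function('H')(-5, 2), Function('x')(41, 43)) = Mul(Rational(1, 25), Mul(6, 41)) = Mul(Rational(1, 25), 246) = Rational(246, 25)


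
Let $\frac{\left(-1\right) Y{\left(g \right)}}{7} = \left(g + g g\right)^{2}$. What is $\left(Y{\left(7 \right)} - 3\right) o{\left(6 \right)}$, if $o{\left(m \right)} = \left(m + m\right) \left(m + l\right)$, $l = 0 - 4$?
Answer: $-526920$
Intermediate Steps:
$l = -4$
$o{\left(m \right)} = 2 m \left(-4 + m\right)$ ($o{\left(m \right)} = \left(m + m\right) \left(m - 4\right) = 2 m \left(-4 + m\right)$)
$Y{\left(g \right)} = - 7 \left(g + g^{2}\right)^{2}$ ($Y{\left(g \right)} = - 7 \left(g + g g\right)^{2} = - 7 \left(g + g^{2}\right)^{2}$)
$\left(Y{\left(7 \right)} - 3\right) o{\left(6 \right)} = \left(- 7 \cdot 7^{2} \left(1 + 7\right)^{2} - 3\right) 2 \cdot 6 \left(-4 + 6\right) = \left(\left(-7\right) 49 \cdot 8^{2} - 3\right) 2 \cdot 6 \cdot 2 = \left(\left(-7\right) 49 \cdot 64 - 3\right) 24 = \left(-21952 - 3\right) 24 = \left(-21955\right) 24 = -526920$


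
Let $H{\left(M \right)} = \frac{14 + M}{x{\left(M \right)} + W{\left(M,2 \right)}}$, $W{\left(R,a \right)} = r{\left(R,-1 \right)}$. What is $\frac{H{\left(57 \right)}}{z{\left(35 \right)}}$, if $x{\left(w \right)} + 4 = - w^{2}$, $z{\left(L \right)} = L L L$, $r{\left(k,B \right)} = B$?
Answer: $- \frac{71}{139515250} \approx -5.0891 \cdot 10^{-7}$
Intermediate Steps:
$z{\left(L \right)} = L^{3}$ ($z{\left(L \right)} = L^{2} L = L^{3}$)
$W{\left(R,a \right)} = -1$
$x{\left(w \right)} = -4 - w^{2}$
$H{\left(M \right)} = \frac{14 + M}{-5 - M^{2}}$ ($H{\left(M \right)} = \frac{14 + M}{\left(-4 - M^{2}\right) - 1} = \frac{14 + M}{-5 - M^{2}}$)
$\frac{H{\left(57 \right)}}{z{\left(35 \right)}} = \frac{\frac{1}{5 + 57^{2}} \left(-14 - 57\right)}{35^{3}} = \frac{\frac{1}{5 + 3249} \left(-14 - 57\right)}{42875} = \frac{1}{3254} \left(-71\right) \frac{1}{42875} = \left(- \frac{71}{3254}\right) \frac{1}{42875} = - \frac{71}{139515250}$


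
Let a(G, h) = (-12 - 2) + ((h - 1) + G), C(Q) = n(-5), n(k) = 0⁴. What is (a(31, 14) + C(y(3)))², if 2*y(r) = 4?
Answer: 900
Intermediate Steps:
y(r) = 2 (y(r) = (½)*4 = 2)
n(k) = 0
C(Q) = 0
a(G, h) = -15 + G + h (a(G, h) = -14 + ((-1 + h) + G) = -14 + (-1 + G + h) = -15 + G + h)
(a(31, 14) + C(y(3)))² = ((-15 + 31 + 14) + 0)² = (30 + 0)² = 30² = 900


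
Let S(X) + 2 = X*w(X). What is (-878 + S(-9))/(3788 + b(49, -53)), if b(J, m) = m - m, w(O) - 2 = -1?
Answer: -889/3788 ≈ -0.23469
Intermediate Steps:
w(O) = 1 (w(O) = 2 - 1 = 1)
b(J, m) = 0
S(X) = -2 + X (S(X) = -2 + X*1 = -2 + X)
(-878 + S(-9))/(3788 + b(49, -53)) = (-878 + (-2 - 9))/(3788 + 0) = (-878 - 11)/3788 = -889*1/3788 = -889/3788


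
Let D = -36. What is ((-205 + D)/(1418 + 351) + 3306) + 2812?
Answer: 10822501/1769 ≈ 6117.9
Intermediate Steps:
((-205 + D)/(1418 + 351) + 3306) + 2812 = ((-205 - 36)/(1418 + 351) + 3306) + 2812 = (-241/1769 + 3306) + 2812 = 5848073/1769 + 2812 = 10822501/1769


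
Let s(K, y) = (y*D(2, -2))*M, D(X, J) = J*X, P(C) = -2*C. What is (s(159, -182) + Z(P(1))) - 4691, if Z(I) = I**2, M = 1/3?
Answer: -13333/3 ≈ -4444.3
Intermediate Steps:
M = 1/3 ≈ 0.33333
s(K, y) = -4*y/3 (s(K, y) = (y*(-2*2))*(1/3) = (y*(-4))*(1/3) = -4*y*(1/3) = -4*y/3)
(s(159, -182) + Z(P(1))) - 4691 = (-4/3*(-182) + (-2*1)**2) - 4691 = (728/3 + (-2)**2) - 4691 = (728/3 + 4) - 4691 = 740/3 - 4691 = -13333/3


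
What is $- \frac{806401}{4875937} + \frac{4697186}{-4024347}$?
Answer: $- \frac{26148420458429}{19622462438139} \approx -1.3326$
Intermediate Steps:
$- \frac{806401}{4875937} + \frac{4697186}{-4024347} = \left(-806401\right) \frac{1}{4875937} + 4697186 \left(- \frac{1}{4024347}\right) = - \frac{806401}{4875937} - \frac{4697186}{4024347} = - \frac{26148420458429}{19622462438139}$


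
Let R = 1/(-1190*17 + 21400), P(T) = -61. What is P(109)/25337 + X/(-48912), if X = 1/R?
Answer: -5437987/206547224 ≈ -0.026328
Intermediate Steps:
R = 1/1170 (R = 1/(-20230 + 21400) = 1/1170 ≈ 0.00085470)
X = 1170 (X = 1/(1/1170) = 1170)
P(109)/25337 + X/(-48912) = -61/25337 + 1170/(-48912) = -61*1/25337 + 1170*(-1/48912) = -61/25337 - 195/8152 = -5437987/206547224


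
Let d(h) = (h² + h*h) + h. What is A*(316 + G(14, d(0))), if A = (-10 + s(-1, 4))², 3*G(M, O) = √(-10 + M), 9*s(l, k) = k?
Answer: 7026200/243 ≈ 28914.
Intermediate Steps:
d(h) = h + 2*h² (d(h) = (h² + h²) + h = 2*h² + h = h + 2*h²)
s(l, k) = k/9
G(M, O) = √(-10 + M)/3
A = 7396/81 (A = (-10 + (⅑)*4)² = (-10 + 4/9)² = (-86/9)² = 7396/81 ≈ 91.309)
A*(316 + G(14, d(0))) = 7396*(316 + √(-10 + 14)/3)/81 = 7396*(316 + √4/3)/81 = 7396*(316 + (⅓)*2)/81 = 7396*(316 + ⅔)/81 = (7396/81)*(950/3) = 7026200/243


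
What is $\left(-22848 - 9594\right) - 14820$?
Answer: $-47262$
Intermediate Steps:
$\left(-22848 - 9594\right) - 14820 = -32442 - 14820 = -47262$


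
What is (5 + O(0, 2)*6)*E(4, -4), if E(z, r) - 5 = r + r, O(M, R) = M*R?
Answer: -15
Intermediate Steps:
E(z, r) = 5 + 2*r (E(z, r) = 5 + (r + r) = 5 + 2*r)
(5 + O(0, 2)*6)*E(4, -4) = (5 + (0*2)*6)*(5 + 2*(-4)) = (5 + 0*6)*(5 - 8) = (5 + 0)*(-3) = 5*(-3) = -15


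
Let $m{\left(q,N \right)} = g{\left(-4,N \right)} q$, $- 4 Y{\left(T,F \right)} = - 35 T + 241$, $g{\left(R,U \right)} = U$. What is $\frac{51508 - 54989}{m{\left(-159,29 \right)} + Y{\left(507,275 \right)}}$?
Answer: $\frac{3481}{235} \approx 14.813$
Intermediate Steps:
$Y{\left(T,F \right)} = - \frac{241}{4} + \frac{35 T}{4}$ ($Y{\left(T,F \right)} = - \frac{- 35 T + 241}{4} = - \frac{241 - 35 T}{4} = - \frac{241}{4} + \frac{35 T}{4}$)
$m{\left(q,N \right)} = N q$
$\frac{51508 - 54989}{m{\left(-159,29 \right)} + Y{\left(507,275 \right)}} = \frac{51508 - 54989}{29 \left(-159\right) + \left(- \frac{241}{4} + \frac{35}{4} \cdot 507\right)} = - \frac{3481}{-4611 + \left(- \frac{241}{4} + \frac{17745}{4}\right)} = - \frac{3481}{-4611 + 4376} = - \frac{3481}{-235} = \left(-3481\right) \left(- \frac{1}{235}\right) = \frac{3481}{235}$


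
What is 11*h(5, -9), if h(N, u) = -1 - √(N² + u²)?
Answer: -11 - 11*√106 ≈ -124.25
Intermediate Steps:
11*h(5, -9) = 11*(-1 - √(5² + (-9)²)) = 11*(-1 - √(25 + 81)) = 11*(-1 - √106) = -11 - 11*√106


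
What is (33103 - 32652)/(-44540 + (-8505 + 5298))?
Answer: -451/47747 ≈ -0.0094456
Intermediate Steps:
(33103 - 32652)/(-44540 + (-8505 + 5298)) = 451/(-44540 - 3207) = 451/(-47747) = 451*(-1/47747) = -451/47747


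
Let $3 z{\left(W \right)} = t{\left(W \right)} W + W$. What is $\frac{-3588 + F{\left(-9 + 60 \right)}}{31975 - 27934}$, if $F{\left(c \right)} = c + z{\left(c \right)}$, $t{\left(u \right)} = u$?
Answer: $- \frac{2653}{4041} \approx -0.65652$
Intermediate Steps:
$z{\left(W \right)} = \frac{W}{3} + \frac{W^{2}}{3}$ ($z{\left(W \right)} = \frac{W W + W}{3} = \frac{W^{2} + W}{3} = \frac{W + W^{2}}{3} = \frac{W}{3} + \frac{W^{2}}{3}$)
$F{\left(c \right)} = c + \frac{c \left(1 + c\right)}{3}$
$\frac{-3588 + F{\left(-9 + 60 \right)}}{31975 - 27934} = \frac{-3588 + \frac{\left(-9 + 60\right) \left(4 + \left(-9 + 60\right)\right)}{3}}{31975 - 27934} = \frac{-3588 + \frac{1}{3} \cdot 51 \left(4 + 51\right)}{4041} = \left(-3588 + \frac{1}{3} \cdot 51 \cdot 55\right) \frac{1}{4041} = \left(-3588 + 935\right) \frac{1}{4041} = \left(-2653\right) \frac{1}{4041} = - \frac{2653}{4041}$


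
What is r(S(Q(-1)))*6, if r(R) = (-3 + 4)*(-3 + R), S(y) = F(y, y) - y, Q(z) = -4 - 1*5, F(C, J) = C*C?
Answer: 522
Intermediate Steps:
F(C, J) = C**2
Q(z) = -9 (Q(z) = -4 - 5 = -9)
S(y) = y**2 - y
r(R) = -3 + R (r(R) = 1*(-3 + R) = -3 + R)
r(S(Q(-1)))*6 = (-3 - 9*(-1 - 9))*6 = (-3 - 9*(-10))*6 = (-3 + 90)*6 = 87*6 = 522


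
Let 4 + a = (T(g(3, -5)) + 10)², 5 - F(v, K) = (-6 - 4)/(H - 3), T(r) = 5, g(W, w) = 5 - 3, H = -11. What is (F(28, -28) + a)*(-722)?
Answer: -1138594/7 ≈ -1.6266e+5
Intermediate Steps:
g(W, w) = 2
F(v, K) = 30/7 (F(v, K) = 5 - (-6 - 4)/(-11 - 3) = 5 - (-10)/(-14) = 5 - (-10)*(-1)/14 = 5 - 1*5/7 = 5 - 5/7 = 30/7)
a = 221 (a = -4 + (5 + 10)² = -4 + 15² = -4 + 225 = 221)
(F(28, -28) + a)*(-722) = (30/7 + 221)*(-722) = (1577/7)*(-722) = -1138594/7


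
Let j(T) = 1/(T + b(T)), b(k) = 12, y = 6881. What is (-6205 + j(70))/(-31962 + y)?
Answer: 72687/293806 ≈ 0.24740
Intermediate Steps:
j(T) = 1/(12 + T) (j(T) = 1/(T + 12) = 1/(12 + T))
(-6205 + j(70))/(-31962 + y) = (-6205 + 1/(12 + 70))/(-31962 + 6881) = (-6205 + 1/82)/(-25081) = (-6205 + 1/82)*(-1/25081) = -508809/82*(-1/25081) = 72687/293806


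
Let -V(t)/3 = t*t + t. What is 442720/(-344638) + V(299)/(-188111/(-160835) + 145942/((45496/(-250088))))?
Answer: -120014362023007607180/126443426381224767647 ≈ -0.94915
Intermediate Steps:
V(t) = -3*t - 3*t² (V(t) = -3*(t*t + t) = -3*(t² + t) = -3*(t + t²) = -3*t - 3*t²)
442720/(-344638) + V(299)/(-188111/(-160835) + 145942/((45496/(-250088)))) = 442720/(-344638) + (-3*299*(1 + 299))/(-188111/(-160835) + 145942/((45496/(-250088)))) = 442720*(-1/344638) + (-3*299*300)/(-188111*(-1/160835) + 145942/((45496*(-1/250088)))) = -221360/172319 - 269100/(188111/160835 + 145942/(-5687/31261)) = -221360/172319 - 269100/(188111/160835 + 145942*(-31261/5687)) = -221360/172319 - 269100/(188111/160835 - 4562292862/5687) = -221360/172319 - 269100/(-733775302672513/914668645) = -221360/172319 - 269100*(-914668645/733775302672513) = -221360/172319 + 246137332369500/733775302672513 = -120014362023007607180/126443426381224767647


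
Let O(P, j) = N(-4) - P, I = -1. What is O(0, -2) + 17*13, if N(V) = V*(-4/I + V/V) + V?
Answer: 197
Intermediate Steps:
N(V) = 6*V (N(V) = V*(-4/(-1) + V/V) + V = V*(-4*(-1) + 1) + V = V*(4 + 1) + V = V*5 + V = 5*V + V = 6*V)
O(P, j) = -24 - P (O(P, j) = 6*(-4) - P = -24 - P)
O(0, -2) + 17*13 = (-24 - 1*0) + 17*13 = (-24 + 0) + 221 = -24 + 221 = 197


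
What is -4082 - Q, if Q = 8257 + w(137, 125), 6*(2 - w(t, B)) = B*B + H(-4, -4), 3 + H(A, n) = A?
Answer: -9738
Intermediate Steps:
H(A, n) = -3 + A
w(t, B) = 19/6 - B²/6 (w(t, B) = 2 - (B*B + (-3 - 4))/6 = 2 - (B² - 7)/6 = 2 - (-7 + B²)/6 = 2 + (7/6 - B²/6) = 19/6 - B²/6)
Q = 5656 (Q = 8257 + (19/6 - ⅙*125²) = 8257 + (19/6 - ⅙*15625) = 8257 + (19/6 - 15625/6) = 8257 - 2601 = 5656)
-4082 - Q = -4082 - 1*5656 = -4082 - 5656 = -9738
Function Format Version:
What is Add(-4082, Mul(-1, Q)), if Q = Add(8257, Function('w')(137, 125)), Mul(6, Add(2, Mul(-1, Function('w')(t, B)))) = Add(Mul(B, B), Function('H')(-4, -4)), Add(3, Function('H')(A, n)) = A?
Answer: -9738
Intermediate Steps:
Function('H')(A, n) = Add(-3, A)
Function('w')(t, B) = Add(Rational(19, 6), Mul(Rational(-1, 6), Pow(B, 2))) (Function('w')(t, B) = Add(2, Mul(Rational(-1, 6), Add(Mul(B, B), Add(-3, -4)))) = Add(2, Mul(Rational(-1, 6), Add(Pow(B, 2), -7))) = Add(2, Mul(Rational(-1, 6), Add(-7, Pow(B, 2)))) = Add(2, Add(Rational(7, 6), Mul(Rational(-1, 6), Pow(B, 2)))) = Add(Rational(19, 6), Mul(Rational(-1, 6), Pow(B, 2))))
Q = 5656 (Q = Add(8257, Add(Rational(19, 6), Mul(Rational(-1, 6), Pow(125, 2)))) = Add(8257, Add(Rational(19, 6), Mul(Rational(-1, 6), 15625))) = Add(8257, Add(Rational(19, 6), Rational(-15625, 6))) = Add(8257, -2601) = 5656)
Add(-4082, Mul(-1, Q)) = Add(-4082, Mul(-1, 5656)) = Add(-4082, -5656) = -9738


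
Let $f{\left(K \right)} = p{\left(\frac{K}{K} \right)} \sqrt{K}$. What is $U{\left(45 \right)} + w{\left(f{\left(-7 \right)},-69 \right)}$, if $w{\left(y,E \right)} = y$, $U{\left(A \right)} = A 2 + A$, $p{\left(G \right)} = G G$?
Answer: $135 + i \sqrt{7} \approx 135.0 + 2.6458 i$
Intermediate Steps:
$p{\left(G \right)} = G^{2}$
$U{\left(A \right)} = 3 A$ ($U{\left(A \right)} = 2 A + A = 3 A$)
$f{\left(K \right)} = \sqrt{K}$ ($f{\left(K \right)} = \left(\frac{K}{K}\right)^{2} \sqrt{K} = 1^{2} \sqrt{K} = 1 \sqrt{K} = \sqrt{K}$)
$U{\left(45 \right)} + w{\left(f{\left(-7 \right)},-69 \right)} = 3 \cdot 45 + \sqrt{-7} = 135 + i \sqrt{7}$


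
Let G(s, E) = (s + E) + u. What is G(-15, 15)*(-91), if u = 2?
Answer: -182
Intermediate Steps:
G(s, E) = 2 + E + s (G(s, E) = (s + E) + 2 = (E + s) + 2 = 2 + E + s)
G(-15, 15)*(-91) = (2 + 15 - 15)*(-91) = 2*(-91) = -182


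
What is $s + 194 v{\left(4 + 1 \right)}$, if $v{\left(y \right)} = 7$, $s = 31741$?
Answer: $33099$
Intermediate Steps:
$s + 194 v{\left(4 + 1 \right)} = 31741 + 194 \cdot 7 = 31741 + 1358 = 33099$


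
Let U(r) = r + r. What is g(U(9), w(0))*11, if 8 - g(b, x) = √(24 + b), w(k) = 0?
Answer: 88 - 11*√42 ≈ 16.712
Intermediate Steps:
U(r) = 2*r
g(b, x) = 8 - √(24 + b)
g(U(9), w(0))*11 = (8 - √(24 + 2*9))*11 = (8 - √(24 + 18))*11 = (8 - √42)*11 = 88 - 11*√42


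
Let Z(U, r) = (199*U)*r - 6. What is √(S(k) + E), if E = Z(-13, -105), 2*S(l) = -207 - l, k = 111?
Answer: √271470 ≈ 521.03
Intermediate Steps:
S(l) = -207/2 - l/2 (S(l) = (-207 - l)/2 = -207/2 - l/2)
Z(U, r) = -6 + 199*U*r (Z(U, r) = 199*U*r - 6 = -6 + 199*U*r)
E = 271629 (E = -6 + 199*(-13)*(-105) = -6 + 271635 = 271629)
√(S(k) + E) = √((-207/2 - ½*111) + 271629) = √((-207/2 - 111/2) + 271629) = √(-159 + 271629) = √271470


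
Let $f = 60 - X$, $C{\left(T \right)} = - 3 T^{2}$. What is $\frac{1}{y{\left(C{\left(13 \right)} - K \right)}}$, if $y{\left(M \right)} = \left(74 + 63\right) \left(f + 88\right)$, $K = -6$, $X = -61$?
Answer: $\frac{1}{28633} \approx 3.4925 \cdot 10^{-5}$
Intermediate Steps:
$f = 121$ ($f = 60 - -61 = 60 + 61 = 121$)
$y{\left(M \right)} = 28633$ ($y{\left(M \right)} = \left(74 + 63\right) \left(121 + 88\right) = 137 \cdot 209 = 28633$)
$\frac{1}{y{\left(C{\left(13 \right)} - K \right)}} = \frac{1}{28633}$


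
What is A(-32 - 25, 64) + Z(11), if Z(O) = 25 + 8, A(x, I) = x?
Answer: -24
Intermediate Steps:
Z(O) = 33
A(-32 - 25, 64) + Z(11) = (-32 - 25) + 33 = -57 + 33 = -24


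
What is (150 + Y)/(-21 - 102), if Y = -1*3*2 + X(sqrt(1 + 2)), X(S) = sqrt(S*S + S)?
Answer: -48/41 - 3**(1/4)*sqrt(1 + sqrt(3))/123 ≈ -1.1884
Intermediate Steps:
X(S) = sqrt(S + S**2) (X(S) = sqrt(S**2 + S) = sqrt(S + S**2))
Y = -6 + 3**(1/4)*sqrt(1 + sqrt(3)) (Y = -1*3*2 + sqrt(sqrt(1 + 2)*(1 + sqrt(1 + 2))) = -3*2 + sqrt(sqrt(3)*(1 + sqrt(3))) = -6 + 3**(1/4)*sqrt(1 + sqrt(3)) ≈ -3.8247)
(150 + Y)/(-21 - 102) = (150 + (-6 + 3**(1/4)*sqrt(1 + sqrt(3))))/(-21 - 102) = (144 + 3**(1/4)*sqrt(1 + sqrt(3)))/(-123) = (144 + 3**(1/4)*sqrt(1 + sqrt(3)))*(-1/123) = -48/41 - 3**(1/4)*sqrt(1 + sqrt(3))/123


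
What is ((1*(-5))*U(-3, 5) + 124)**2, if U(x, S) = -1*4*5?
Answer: 50176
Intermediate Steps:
U(x, S) = -20 (U(x, S) = -4*5 = -20)
((1*(-5))*U(-3, 5) + 124)**2 = ((1*(-5))*(-20) + 124)**2 = (-5*(-20) + 124)**2 = (100 + 124)**2 = 224**2 = 50176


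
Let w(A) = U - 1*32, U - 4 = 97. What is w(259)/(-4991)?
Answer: -3/217 ≈ -0.013825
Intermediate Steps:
U = 101 (U = 4 + 97 = 101)
w(A) = 69 (w(A) = 101 - 1*32 = 101 - 32 = 69)
w(259)/(-4991) = 69/(-4991) = 69*(-1/4991) = -3/217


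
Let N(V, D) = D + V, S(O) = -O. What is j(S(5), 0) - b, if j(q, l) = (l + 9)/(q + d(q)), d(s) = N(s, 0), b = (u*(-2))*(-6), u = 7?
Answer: -849/10 ≈ -84.900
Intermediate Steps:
b = 84 (b = (7*(-2))*(-6) = -14*(-6) = 84)
d(s) = s (d(s) = 0 + s = s)
j(q, l) = (9 + l)/(2*q) (j(q, l) = (l + 9)/(q + q) = (9 + l)/((2*q)) = (9 + l)*(1/(2*q)) = (9 + l)/(2*q))
j(S(5), 0) - b = (9 + 0)/(2*((-1*5))) - 1*84 = (1/2)*9/(-5) - 84 = (1/2)*(-1/5)*9 - 84 = -9/10 - 84 = -849/10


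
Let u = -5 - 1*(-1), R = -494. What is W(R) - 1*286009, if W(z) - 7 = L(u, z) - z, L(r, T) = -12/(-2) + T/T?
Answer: -285501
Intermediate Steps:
u = -4 (u = -5 + 1 = -4)
L(r, T) = 7 (L(r, T) = -12*(-½) + 1 = 6 + 1 = 7)
W(z) = 14 - z (W(z) = 7 + (7 - z) = 14 - z)
W(R) - 1*286009 = (14 - 1*(-494)) - 1*286009 = (14 + 494) - 286009 = 508 - 286009 = -285501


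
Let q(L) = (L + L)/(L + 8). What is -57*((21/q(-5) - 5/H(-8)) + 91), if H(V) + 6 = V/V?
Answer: -48849/10 ≈ -4884.9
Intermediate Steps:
q(L) = 2*L/(8 + L) (q(L) = (2*L)/(8 + L) = 2*L/(8 + L))
H(V) = -5 (H(V) = -6 + V/V = -6 + 1 = -5)
-57*((21/q(-5) - 5/H(-8)) + 91) = -57*((21/((2*(-5)/(8 - 5))) - 5/(-5)) + 91) = -57*((21/((2*(-5)/3)) - 5*(-⅕)) + 91) = -57*((21/((2*(-5)*(⅓))) + 1) + 91) = -57*((21/(-10/3) + 1) + 91) = -57*((21*(-3/10) + 1) + 91) = -57*((-63/10 + 1) + 91) = -57*(-53/10 + 91) = -57*857/10 = -48849/10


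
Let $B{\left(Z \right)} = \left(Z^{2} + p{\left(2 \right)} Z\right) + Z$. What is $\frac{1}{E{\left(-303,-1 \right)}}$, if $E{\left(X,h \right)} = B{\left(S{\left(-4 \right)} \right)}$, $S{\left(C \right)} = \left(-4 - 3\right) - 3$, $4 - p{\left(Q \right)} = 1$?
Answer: $\frac{1}{60} \approx 0.016667$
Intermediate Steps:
$p{\left(Q \right)} = 3$ ($p{\left(Q \right)} = 4 - 1 = 3$)
$S{\left(C \right)} = -10$ ($S{\left(C \right)} = -7 - 3 = -10$)
$B{\left(Z \right)} = Z^{2} + 4 Z$ ($B{\left(Z \right)} = \left(Z^{2} + 3 Z\right) + Z = Z^{2} + 4 Z$)
$E{\left(X,h \right)} = 60$ ($E{\left(X,h \right)} = - 10 \left(4 - 10\right) = \left(-10\right) \left(-6\right) = 60$)
$\frac{1}{E{\left(-303,-1 \right)}} = \frac{1}{60}$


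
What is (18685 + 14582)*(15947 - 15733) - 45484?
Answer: 7073654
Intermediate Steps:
(18685 + 14582)*(15947 - 15733) - 45484 = 33267*214 - 45484 = 7119138 - 45484 = 7073654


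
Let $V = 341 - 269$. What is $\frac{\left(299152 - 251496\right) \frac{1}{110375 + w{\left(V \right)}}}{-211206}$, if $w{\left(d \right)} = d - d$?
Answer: $- \frac{23828}{11655931125} \approx -2.0443 \cdot 10^{-6}$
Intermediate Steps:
$V = 72$ ($V = 341 - 269 = 72$)
$w{\left(d \right)} = 0$
$\frac{\left(299152 - 251496\right) \frac{1}{110375 + w{\left(V \right)}}}{-211206} = \frac{\left(299152 - 251496\right) \frac{1}{110375 + 0}}{-211206} = \frac{47656}{110375} \left(- \frac{1}{211206}\right) = - \frac{23828}{11655931125}$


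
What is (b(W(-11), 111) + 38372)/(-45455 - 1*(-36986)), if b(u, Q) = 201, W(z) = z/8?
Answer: -38573/8469 ≈ -4.5546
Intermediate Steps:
W(z) = z/8 (W(z) = z*(1/8) = z/8)
(b(W(-11), 111) + 38372)/(-45455 - 1*(-36986)) = (201 + 38372)/(-45455 - 1*(-36986)) = 38573/(-45455 + 36986) = 38573/(-8469) = 38573*(-1/8469) = -38573/8469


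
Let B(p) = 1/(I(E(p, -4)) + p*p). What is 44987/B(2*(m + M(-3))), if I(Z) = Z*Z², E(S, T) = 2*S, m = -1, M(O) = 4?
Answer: 79357068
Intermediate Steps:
I(Z) = Z³
B(p) = 1/(p² + 8*p³) (B(p) = 1/((2*p)³ + p*p) = 1/(8*p³ + p²) = 1/(p² + 8*p³))
44987/B(2*(m + M(-3))) = 44987/((1/((2*(-1 + 4))²*(1 + 8*(2*(-1 + 4)))))) = 44987/((1/((2*3)²*(1 + 8*(2*3))))) = 44987/((1/(6²*(1 + 8*6)))) = 44987/((1/(36*(1 + 48)))) = 44987/(((1/36)/49)) = 44987/(((1/36)*(1/49))) = 44987/(1/1764) = 44987*1764 = 79357068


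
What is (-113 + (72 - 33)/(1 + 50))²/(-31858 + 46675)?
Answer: 1213488/1427371 ≈ 0.85016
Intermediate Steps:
(-113 + (72 - 33)/(1 + 50))²/(-31858 + 46675) = (-113 + 39/51)²/14817 = (-113 + 39*(1/51))²*(1/14817) = (-113 + 13/17)²*(1/14817) = (-1908/17)²*(1/14817) = (3640464/289)*(1/14817) = 1213488/1427371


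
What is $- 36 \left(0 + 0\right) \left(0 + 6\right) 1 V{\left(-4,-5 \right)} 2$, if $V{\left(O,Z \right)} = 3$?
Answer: $0$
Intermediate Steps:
$- 36 \left(0 + 0\right) \left(0 + 6\right) 1 V{\left(-4,-5 \right)} 2 = - 36 \left(0 + 0\right) \left(0 + 6\right) 1 \cdot 3 \cdot 2 = - 36 \cdot 0 \cdot 6 \cdot 3 \cdot 2 = - 36 \cdot 0 \cdot 3 \cdot 2 = - 36 \cdot 0 \cdot 2 = \left(-36\right) 0 = 0$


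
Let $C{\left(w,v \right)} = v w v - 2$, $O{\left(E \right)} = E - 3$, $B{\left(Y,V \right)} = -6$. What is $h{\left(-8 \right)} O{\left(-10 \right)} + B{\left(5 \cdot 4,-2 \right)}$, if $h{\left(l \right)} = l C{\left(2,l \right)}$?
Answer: $13098$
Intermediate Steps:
$O{\left(E \right)} = -3 + E$ ($O{\left(E \right)} = E - 3 = -3 + E$)
$C{\left(w,v \right)} = -2 + w v^{2}$ ($C{\left(w,v \right)} = w v^{2} - 2 = -2 + w v^{2}$)
$h{\left(l \right)} = l \left(-2 + 2 l^{2}\right)$
$h{\left(-8 \right)} O{\left(-10 \right)} + B{\left(5 \cdot 4,-2 \right)} = 2 \left(-8\right) \left(-1 + \left(-8\right)^{2}\right) \left(-3 - 10\right) - 6 = 2 \left(-8\right) \left(-1 + 64\right) \left(-13\right) - 6 = 2 \left(-8\right) 63 \left(-13\right) - 6 = \left(-1008\right) \left(-13\right) - 6 = 13104 - 6 = 13098$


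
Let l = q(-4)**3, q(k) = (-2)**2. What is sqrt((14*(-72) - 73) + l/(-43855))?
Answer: I*sqrt(42429550505)/6265 ≈ 32.879*I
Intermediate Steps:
q(k) = 4
l = 64 (l = 4**3 = 64)
sqrt((14*(-72) - 73) + l/(-43855)) = sqrt((14*(-72) - 73) + 64/(-43855)) = sqrt((-1008 - 73) + 64*(-1/43855)) = sqrt(-1081 - 64/43855) = sqrt(-47407319/43855) = I*sqrt(42429550505)/6265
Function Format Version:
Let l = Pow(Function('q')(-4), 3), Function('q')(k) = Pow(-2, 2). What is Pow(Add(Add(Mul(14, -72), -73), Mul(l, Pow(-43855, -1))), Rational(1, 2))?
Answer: Mul(Rational(1, 6265), I, Pow(42429550505, Rational(1, 2))) ≈ Mul(32.879, I)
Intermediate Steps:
Function('q')(k) = 4
l = 64 (l = Pow(4, 3) = 64)
Pow(Add(Add(Mul(14, -72), -73), Mul(l, Pow(-43855, -1))), Rational(1, 2)) = Pow(Add(Add(Mul(14, -72), -73), Mul(64, Pow(-43855, -1))), Rational(1, 2)) = Pow(Add(Add(-1008, -73), Mul(64, Rational(-1, 43855))), Rational(1, 2)) = Pow(Add(-1081, Rational(-64, 43855)), Rational(1, 2)) = Pow(Rational(-47407319, 43855), Rational(1, 2)) = Mul(Rational(1, 6265), I, Pow(42429550505, Rational(1, 2)))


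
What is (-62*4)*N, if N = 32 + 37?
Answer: -17112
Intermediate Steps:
N = 69
(-62*4)*N = -62*4*69 = -248*69 = -17112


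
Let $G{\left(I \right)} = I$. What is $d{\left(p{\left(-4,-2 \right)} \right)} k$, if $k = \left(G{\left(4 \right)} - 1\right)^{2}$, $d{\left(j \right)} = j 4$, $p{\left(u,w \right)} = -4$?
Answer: $-144$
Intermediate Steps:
$d{\left(j \right)} = 4 j$
$k = 9$ ($k = \left(4 - 1\right)^{2} = 3^{2} = 9$)
$d{\left(p{\left(-4,-2 \right)} \right)} k = 4 \left(-4\right) 9 = \left(-16\right) 9 = -144$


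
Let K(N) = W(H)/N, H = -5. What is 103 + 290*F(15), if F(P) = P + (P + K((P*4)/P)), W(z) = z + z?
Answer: 8078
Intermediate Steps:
W(z) = 2*z
K(N) = -10/N (K(N) = (2*(-5))/N = -10/N)
F(P) = -5/2 + 2*P (F(P) = P + (P - 10/((P*4)/P)) = P + (P - 10/((4*P)/P)) = P + (P - 10/4) = P + (P - 10*¼) = P + (P - 5/2) = P + (-5/2 + P) = -5/2 + 2*P)
103 + 290*F(15) = 103 + 290*(-5/2 + 2*15) = 103 + 290*(-5/2 + 30) = 103 + 290*(55/2) = 103 + 7975 = 8078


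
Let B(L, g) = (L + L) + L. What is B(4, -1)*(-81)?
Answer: -972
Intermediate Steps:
B(L, g) = 3*L (B(L, g) = 2*L + L = 3*L)
B(4, -1)*(-81) = (3*4)*(-81) = 12*(-81) = -972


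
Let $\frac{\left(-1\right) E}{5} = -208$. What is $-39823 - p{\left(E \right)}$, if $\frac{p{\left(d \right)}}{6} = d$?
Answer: $-46063$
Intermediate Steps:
$E = 1040$ ($E = \left(-5\right) \left(-208\right) = 1040$)
$p{\left(d \right)} = 6 d$
$-39823 - p{\left(E \right)} = -39823 - 6 \cdot 1040 = -39823 - 6240 = -46063$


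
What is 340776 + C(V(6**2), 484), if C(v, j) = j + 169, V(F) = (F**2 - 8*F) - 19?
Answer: 341429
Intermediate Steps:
V(F) = -19 + F**2 - 8*F
C(v, j) = 169 + j
340776 + C(V(6**2), 484) = 340776 + (169 + 484) = 340776 + 653 = 341429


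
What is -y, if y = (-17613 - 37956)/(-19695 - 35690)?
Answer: -55569/55385 ≈ -1.0033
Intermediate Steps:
y = 55569/55385 (y = -55569/(-55385) = -55569*(-1/55385) = 55569/55385 ≈ 1.0033)
-y = -1*55569/55385 = -55569/55385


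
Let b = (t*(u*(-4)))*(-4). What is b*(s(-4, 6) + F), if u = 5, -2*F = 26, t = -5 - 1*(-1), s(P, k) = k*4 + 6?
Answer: -5440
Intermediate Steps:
s(P, k) = 6 + 4*k (s(P, k) = 4*k + 6 = 6 + 4*k)
t = -4 (t = -5 + 1 = -4)
F = -13 (F = -½*26 = -13)
b = -320 (b = -20*(-4)*(-4) = -4*(-20)*(-4) = 80*(-4) = -320)
b*(s(-4, 6) + F) = -320*((6 + 4*6) - 13) = -320*((6 + 24) - 13) = -320*(30 - 13) = -320*17 = -5440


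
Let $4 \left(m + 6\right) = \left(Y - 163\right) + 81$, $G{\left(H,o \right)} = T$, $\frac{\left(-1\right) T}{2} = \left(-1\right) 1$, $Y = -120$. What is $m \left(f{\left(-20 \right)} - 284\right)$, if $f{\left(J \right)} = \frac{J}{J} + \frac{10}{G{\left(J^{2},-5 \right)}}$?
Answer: $15707$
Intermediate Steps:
$T = 2$ ($T = - 2 \left(\left(-1\right) 1\right) = \left(-2\right) \left(-1\right) = 2$)
$G{\left(H,o \right)} = 2$
$f{\left(J \right)} = 6$ ($f{\left(J \right)} = \frac{J}{J} + \frac{10}{2} = 1 + 10 \cdot \frac{1}{2} = 1 + 5 = 6$)
$m = - \frac{113}{2}$ ($m = -6 + \frac{\left(-120 - 163\right) + 81}{4} = -6 + \frac{-283 + 81}{4} = -6 + \frac{1}{4} \left(-202\right) = -6 - \frac{101}{2} = - \frac{113}{2} \approx -56.5$)
$m \left(f{\left(-20 \right)} - 284\right) = - \frac{113 \left(6 - 284\right)}{2} = \left(- \frac{113}{2}\right) \left(-278\right) = 15707$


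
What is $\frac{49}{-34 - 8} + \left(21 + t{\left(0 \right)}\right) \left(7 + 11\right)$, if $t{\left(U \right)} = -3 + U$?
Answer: $\frac{1937}{6} \approx 322.83$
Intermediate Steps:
$\frac{49}{-34 - 8} + \left(21 + t{\left(0 \right)}\right) \left(7 + 11\right) = \frac{49}{-34 - 8} + \left(21 + \left(-3 + 0\right)\right) \left(7 + 11\right) = \frac{49}{-42} + \left(21 - 3\right) 18 = 49 \left(- \frac{1}{42}\right) + 18 \cdot 18 = - \frac{7}{6} + 324 = \frac{1937}{6}$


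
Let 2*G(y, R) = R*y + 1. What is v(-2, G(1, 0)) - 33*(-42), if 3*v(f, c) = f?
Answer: 4156/3 ≈ 1385.3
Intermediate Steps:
G(y, R) = ½ + R*y/2 (G(y, R) = (R*y + 1)/2 = (1 + R*y)/2 = ½ + R*y/2)
v(f, c) = f/3
v(-2, G(1, 0)) - 33*(-42) = (⅓)*(-2) - 33*(-42) = -⅔ + 1386 = 4156/3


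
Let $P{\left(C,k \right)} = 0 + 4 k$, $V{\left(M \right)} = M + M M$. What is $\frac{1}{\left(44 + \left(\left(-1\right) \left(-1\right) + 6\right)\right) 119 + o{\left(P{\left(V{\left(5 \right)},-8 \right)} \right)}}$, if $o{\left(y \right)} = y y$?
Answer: $\frac{1}{7093} \approx 0.00014098$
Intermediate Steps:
$V{\left(M \right)} = M + M^{2}$
$P{\left(C,k \right)} = 4 k$
$o{\left(y \right)} = y^{2}$
$\frac{1}{\left(44 + \left(\left(-1\right) \left(-1\right) + 6\right)\right) 119 + o{\left(P{\left(V{\left(5 \right)},-8 \right)} \right)}} = \frac{1}{\left(44 + \left(\left(-1\right) \left(-1\right) + 6\right)\right) 119 + \left(4 \left(-8\right)\right)^{2}} = \frac{1}{\left(44 + \left(1 + 6\right)\right) 119 + \left(-32\right)^{2}} = \frac{1}{\left(44 + 7\right) 119 + 1024} = \frac{1}{51 \cdot 119 + 1024} = \frac{1}{6069 + 1024} = \frac{1}{7093}$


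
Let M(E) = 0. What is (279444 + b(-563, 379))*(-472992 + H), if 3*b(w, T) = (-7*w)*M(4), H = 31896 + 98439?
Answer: -95753442708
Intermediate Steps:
H = 130335
b(w, T) = 0 (b(w, T) = (-7*w*0)/3 = (1/3)*0 = 0)
(279444 + b(-563, 379))*(-472992 + H) = (279444 + 0)*(-472992 + 130335) = 279444*(-342657) = -95753442708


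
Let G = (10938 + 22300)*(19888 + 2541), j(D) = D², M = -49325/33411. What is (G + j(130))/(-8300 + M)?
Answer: -24908301498822/277360625 ≈ -89805.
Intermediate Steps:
M = -49325/33411 (M = -49325*1/33411 = -49325/33411 ≈ -1.4763)
G = 745495102 (G = 33238*22429 = 745495102)
(G + j(130))/(-8300 + M) = (745495102 + 130²)/(-8300 - 49325/33411) = (745495102 + 16900)/(-277360625/33411) = 745512002*(-33411/277360625) = -24908301498822/277360625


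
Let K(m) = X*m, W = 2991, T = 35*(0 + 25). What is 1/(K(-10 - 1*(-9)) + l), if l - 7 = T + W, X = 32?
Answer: 1/3841 ≈ 0.00026035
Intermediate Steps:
T = 875 (T = 35*25 = 875)
K(m) = 32*m
l = 3873 (l = 7 + (875 + 2991) = 7 + 3866 = 3873)
1/(K(-10 - 1*(-9)) + l) = 1/(32*(-10 - 1*(-9)) + 3873) = 1/(32*(-10 + 9) + 3873) = 1/(32*(-1) + 3873) = 1/(-32 + 3873) = 1/3841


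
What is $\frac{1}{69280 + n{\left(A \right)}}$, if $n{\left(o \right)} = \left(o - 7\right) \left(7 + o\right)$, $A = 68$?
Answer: $\frac{1}{73855} \approx 1.354 \cdot 10^{-5}$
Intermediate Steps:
$n{\left(o \right)} = \left(-7 + o\right) \left(7 + o\right)$
$\frac{1}{69280 + n{\left(A \right)}} = \frac{1}{69280 - \left(49 - 68^{2}\right)} = \frac{1}{69280 + \left(-49 + 4624\right)} = \frac{1}{69280 + 4575} = \frac{1}{73855}$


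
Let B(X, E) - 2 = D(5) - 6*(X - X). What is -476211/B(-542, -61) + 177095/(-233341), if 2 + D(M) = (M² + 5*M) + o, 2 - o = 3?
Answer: -111128228606/11433709 ≈ -9719.3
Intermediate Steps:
o = -1 (o = 2 - 1*3 = 2 - 3 = -1)
D(M) = -3 + M² + 5*M (D(M) = -2 + ((M² + 5*M) - 1) = -2 + (-1 + M² + 5*M) = -3 + M² + 5*M)
B(X, E) = 49 (B(X, E) = 2 + ((-3 + 5² + 5*5) - 6*(X - X)) = 2 + ((-3 + 25 + 25) - 6*0) = 2 + (47 + 0) = 2 + 47 = 49)
-476211/B(-542, -61) + 177095/(-233341) = -476211/49 + 177095/(-233341) = -476211*1/49 + 177095*(-1/233341) = -476211/49 - 177095/233341 = -111128228606/11433709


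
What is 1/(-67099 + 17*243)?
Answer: -1/62968 ≈ -1.5881e-5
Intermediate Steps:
1/(-67099 + 17*243) = 1/(-67099 + 4131) = 1/(-62968) = -1/62968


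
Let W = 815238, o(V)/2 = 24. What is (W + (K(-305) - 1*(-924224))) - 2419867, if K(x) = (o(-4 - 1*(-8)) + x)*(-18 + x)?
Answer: -597394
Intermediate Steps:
o(V) = 48 (o(V) = 2*24 = 48)
K(x) = (-18 + x)*(48 + x) (K(x) = (48 + x)*(-18 + x) = (-18 + x)*(48 + x))
(W + (K(-305) - 1*(-924224))) - 2419867 = (815238 + ((-864 + (-305)² + 30*(-305)) - 1*(-924224))) - 2419867 = (815238 + ((-864 + 93025 - 9150) + 924224)) - 2419867 = (815238 + (83011 + 924224)) - 2419867 = (815238 + 1007235) - 2419867 = 1822473 - 2419867 = -597394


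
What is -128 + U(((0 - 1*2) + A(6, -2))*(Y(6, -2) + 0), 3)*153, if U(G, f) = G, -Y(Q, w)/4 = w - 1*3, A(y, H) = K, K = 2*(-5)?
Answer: -36848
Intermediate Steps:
K = -10
A(y, H) = -10
Y(Q, w) = 12 - 4*w (Y(Q, w) = -4*(w - 1*3) = -4*(w - 3) = -4*(-3 + w) = 12 - 4*w)
-128 + U(((0 - 1*2) + A(6, -2))*(Y(6, -2) + 0), 3)*153 = -128 + (((0 - 1*2) - 10)*((12 - 4*(-2)) + 0))*153 = -128 + (((0 - 2) - 10)*((12 + 8) + 0))*153 = -128 + ((-2 - 10)*(20 + 0))*153 = -128 - 12*20*153 = -128 - 240*153 = -128 - 36720 = -36848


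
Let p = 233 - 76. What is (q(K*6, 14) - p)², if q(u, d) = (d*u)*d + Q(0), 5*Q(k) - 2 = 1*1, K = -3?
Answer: 339370084/25 ≈ 1.3575e+7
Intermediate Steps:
Q(k) = ⅗ (Q(k) = ⅖ + (1*1)/5 = ⅖ + (⅕)*1 = ⅖ + ⅕ = ⅗)
q(u, d) = ⅗ + u*d² (q(u, d) = (d*u)*d + ⅗ = u*d² + ⅗ = ⅗ + u*d²)
p = 157
(q(K*6, 14) - p)² = ((⅗ - 3*6*14²) - 1*157)² = ((⅗ - 18*196) - 157)² = ((⅗ - 3528) - 157)² = (-17637/5 - 157)² = (-18422/5)² = 339370084/25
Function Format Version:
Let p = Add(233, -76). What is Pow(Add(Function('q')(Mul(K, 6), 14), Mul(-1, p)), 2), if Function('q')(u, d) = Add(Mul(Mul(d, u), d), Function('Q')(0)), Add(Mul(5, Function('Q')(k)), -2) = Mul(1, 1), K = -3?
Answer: Rational(339370084, 25) ≈ 1.3575e+7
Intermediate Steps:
Function('Q')(k) = Rational(3, 5) (Function('Q')(k) = Add(Rational(2, 5), Mul(Rational(1, 5), Mul(1, 1))) = Add(Rational(2, 5), Mul(Rational(1, 5), 1)) = Add(Rational(2, 5), Rational(1, 5)) = Rational(3, 5))
Function('q')(u, d) = Add(Rational(3, 5), Mul(u, Pow(d, 2))) (Function('q')(u, d) = Add(Mul(Mul(d, u), d), Rational(3, 5)) = Add(Mul(u, Pow(d, 2)), Rational(3, 5)) = Add(Rational(3, 5), Mul(u, Pow(d, 2))))
p = 157
Pow(Add(Function('q')(Mul(K, 6), 14), Mul(-1, p)), 2) = Pow(Add(Add(Rational(3, 5), Mul(Mul(-3, 6), Pow(14, 2))), Mul(-1, 157)), 2) = Pow(Add(Add(Rational(3, 5), Mul(-18, 196)), -157), 2) = Pow(Add(Add(Rational(3, 5), -3528), -157), 2) = Pow(Add(Rational(-17637, 5), -157), 2) = Pow(Rational(-18422, 5), 2) = Rational(339370084, 25)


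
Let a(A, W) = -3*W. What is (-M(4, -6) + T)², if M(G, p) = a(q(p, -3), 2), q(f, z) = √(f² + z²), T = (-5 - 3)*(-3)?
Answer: 900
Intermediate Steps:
T = 24 (T = -8*(-3) = 24)
M(G, p) = -6 (M(G, p) = -3*2 = -6)
(-M(4, -6) + T)² = (-1*(-6) + 24)² = (6 + 24)² = 30² = 900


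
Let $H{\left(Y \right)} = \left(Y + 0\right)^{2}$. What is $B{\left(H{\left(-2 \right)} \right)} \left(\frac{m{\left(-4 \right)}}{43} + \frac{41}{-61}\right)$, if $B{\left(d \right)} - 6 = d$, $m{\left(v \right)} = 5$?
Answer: $- \frac{14580}{2623} \approx -5.5585$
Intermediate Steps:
$H{\left(Y \right)} = Y^{2}$
$B{\left(d \right)} = 6 + d$
$B{\left(H{\left(-2 \right)} \right)} \left(\frac{m{\left(-4 \right)}}{43} + \frac{41}{-61}\right) = \left(6 + \left(-2\right)^{2}\right) \left(\frac{5}{43} + \frac{41}{-61}\right) = \left(6 + 4\right) \left(5 \cdot \frac{1}{43} + 41 \left(- \frac{1}{61}\right)\right) = 10 \left(\frac{5}{43} - \frac{41}{61}\right) = 10 \left(- \frac{1458}{2623}\right) = - \frac{14580}{2623}$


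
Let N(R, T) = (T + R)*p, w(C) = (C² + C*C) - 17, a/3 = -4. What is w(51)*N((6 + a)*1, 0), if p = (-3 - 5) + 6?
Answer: 62220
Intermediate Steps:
a = -12 (a = 3*(-4) = -12)
w(C) = -17 + 2*C² (w(C) = (C² + C²) - 17 = 2*C² - 17 = -17 + 2*C²)
p = -2 (p = -8 + 6 = -2)
N(R, T) = -2*R - 2*T (N(R, T) = (T + R)*(-2) = (R + T)*(-2) = -2*R - 2*T)
w(51)*N((6 + a)*1, 0) = (-17 + 2*51²)*(-2*(6 - 12) - 2*0) = (-17 + 2*2601)*(-(-12) + 0) = (-17 + 5202)*(-2*(-6) + 0) = 5185*(12 + 0) = 5185*12 = 62220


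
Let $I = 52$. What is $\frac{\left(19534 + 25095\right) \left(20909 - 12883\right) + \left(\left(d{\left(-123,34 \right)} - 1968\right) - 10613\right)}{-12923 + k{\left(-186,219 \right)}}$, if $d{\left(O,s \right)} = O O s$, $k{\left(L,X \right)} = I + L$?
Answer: $- \frac{358694159}{13057} \approx -27471.0$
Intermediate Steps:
$k{\left(L,X \right)} = 52 + L$
$d{\left(O,s \right)} = s O^{2}$ ($d{\left(O,s \right)} = O^{2} s = s O^{2}$)
$\frac{\left(19534 + 25095\right) \left(20909 - 12883\right) + \left(\left(d{\left(-123,34 \right)} - 1968\right) - 10613\right)}{-12923 + k{\left(-186,219 \right)}} = \frac{\left(19534 + 25095\right) \left(20909 - 12883\right) - \left(12581 - 514386\right)}{-12923 + \left(52 - 186\right)} = \frac{44629 \cdot 8026 + \left(\left(34 \cdot 15129 - 1968\right) - 10613\right)}{-12923 - 134} = \frac{358192354 + \left(\left(514386 - 1968\right) - 10613\right)}{-13057} = \left(358192354 + \left(512418 - 10613\right)\right) \left(- \frac{1}{13057}\right) = \left(358192354 + 501805\right) \left(- \frac{1}{13057}\right) = 358694159 \left(- \frac{1}{13057}\right) = - \frac{358694159}{13057}$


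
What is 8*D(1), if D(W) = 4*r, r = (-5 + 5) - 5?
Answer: -160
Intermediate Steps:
r = -5 (r = 0 - 5 = -5)
D(W) = -20 (D(W) = 4*(-5) = -20)
8*D(1) = 8*(-20) = -160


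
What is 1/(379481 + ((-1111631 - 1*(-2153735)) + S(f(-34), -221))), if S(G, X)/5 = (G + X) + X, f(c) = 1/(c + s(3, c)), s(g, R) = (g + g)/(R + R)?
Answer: 1159/1645055455 ≈ 7.0454e-7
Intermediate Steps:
s(g, R) = g/R (s(g, R) = (2*g)/((2*R)) = (2*g)*(1/(2*R)) = g/R)
f(c) = 1/(c + 3/c)
S(G, X) = 5*G + 10*X (S(G, X) = 5*((G + X) + X) = 5*(G + 2*X) = 5*G + 10*X)
1/(379481 + ((-1111631 - 1*(-2153735)) + S(f(-34), -221))) = 1/(379481 + ((-1111631 - 1*(-2153735)) + (5*(-34/(3 + (-34)²)) + 10*(-221)))) = 1/(379481 + ((-1111631 + 2153735) + (5*(-34/(3 + 1156)) - 2210))) = 1/(379481 + (1042104 + (5*(-34/1159) - 2210))) = 1/(379481 + (1042104 + (-170/1159 - 2210))) = 1/(379481 + (1042104 - 2561560/1159)) = 1/(379481 + 1205236976/1159) = 1/(1645055455/1159) = 1159/1645055455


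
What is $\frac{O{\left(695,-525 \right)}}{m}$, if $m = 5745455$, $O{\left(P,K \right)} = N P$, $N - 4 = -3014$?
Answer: $- \frac{418390}{1149091} \approx -0.36411$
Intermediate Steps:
$N = -3010$ ($N = 4 - 3014 = -3010$)
$O{\left(P,K \right)} = - 3010 P$
$\frac{O{\left(695,-525 \right)}}{m} = \frac{\left(-3010\right) 695}{5745455} = \left(-2091950\right) \frac{1}{5745455} = - \frac{418390}{1149091}$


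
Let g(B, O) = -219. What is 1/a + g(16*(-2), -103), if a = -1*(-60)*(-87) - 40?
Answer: -1151941/5260 ≈ -219.00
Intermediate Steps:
a = -5260 (a = 60*(-87) - 40 = -5220 - 40 = -5260)
1/a + g(16*(-2), -103) = 1/(-5260) - 219 = -1/5260 - 219 = -1151941/5260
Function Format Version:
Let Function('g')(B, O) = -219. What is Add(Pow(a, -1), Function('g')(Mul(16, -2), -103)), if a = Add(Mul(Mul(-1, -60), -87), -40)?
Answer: Rational(-1151941, 5260) ≈ -219.00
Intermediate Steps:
a = -5260 (a = Add(Mul(60, -87), -40) = Add(-5220, -40) = -5260)
Add(Pow(a, -1), Function('g')(Mul(16, -2), -103)) = Add(Pow(-5260, -1), -219) = Add(Rational(-1, 5260), -219) = Rational(-1151941, 5260)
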